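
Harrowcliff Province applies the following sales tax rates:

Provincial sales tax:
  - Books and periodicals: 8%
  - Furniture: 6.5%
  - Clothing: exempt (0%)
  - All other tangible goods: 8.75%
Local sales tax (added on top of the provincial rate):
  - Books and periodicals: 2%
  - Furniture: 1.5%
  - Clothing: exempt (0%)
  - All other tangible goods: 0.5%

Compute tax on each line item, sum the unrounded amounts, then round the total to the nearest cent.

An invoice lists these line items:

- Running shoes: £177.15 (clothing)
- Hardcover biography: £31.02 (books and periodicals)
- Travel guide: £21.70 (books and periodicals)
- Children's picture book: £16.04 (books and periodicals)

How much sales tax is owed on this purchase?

£6.88

Running shoes £177.15: clothing → 0% + 0% local = 0% → £0.00
Hardcover biography £31.02: books and periodicals → 8% + 2% local = 10% → £3.102
Travel guide £21.70: books and periodicals → 8% + 2% local = 10% → £2.17
Children's picture book £16.04: books and periodicals → 8% + 2% local = 10% → £1.604
Unrounded tax sum = £6.876 → £6.88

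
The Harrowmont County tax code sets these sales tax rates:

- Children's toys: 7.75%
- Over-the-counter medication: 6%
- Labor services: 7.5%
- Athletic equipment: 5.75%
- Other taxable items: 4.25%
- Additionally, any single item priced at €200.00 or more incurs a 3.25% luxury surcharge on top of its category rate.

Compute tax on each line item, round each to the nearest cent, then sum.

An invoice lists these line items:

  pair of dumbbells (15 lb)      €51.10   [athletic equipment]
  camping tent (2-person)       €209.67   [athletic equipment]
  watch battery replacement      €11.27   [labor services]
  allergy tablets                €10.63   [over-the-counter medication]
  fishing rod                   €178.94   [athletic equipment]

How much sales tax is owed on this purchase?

Pair of dumbbells (15 lb) €51.10: athletic equipment → 5.75% → €2.94
Camping tent (2-person) €209.67: athletic equipment → 5.75% + 3.25% surcharge = 9% → €18.87
Watch battery replacement €11.27: labor services → 7.5% → €0.85
Allergy tablets €10.63: over-the-counter medication → 6% → €0.64
Fishing rod €178.94: athletic equipment → 5.75% → €10.29
Total tax = €2.94 + €18.87 + €0.85 + €0.64 + €10.29 = €33.59

€33.59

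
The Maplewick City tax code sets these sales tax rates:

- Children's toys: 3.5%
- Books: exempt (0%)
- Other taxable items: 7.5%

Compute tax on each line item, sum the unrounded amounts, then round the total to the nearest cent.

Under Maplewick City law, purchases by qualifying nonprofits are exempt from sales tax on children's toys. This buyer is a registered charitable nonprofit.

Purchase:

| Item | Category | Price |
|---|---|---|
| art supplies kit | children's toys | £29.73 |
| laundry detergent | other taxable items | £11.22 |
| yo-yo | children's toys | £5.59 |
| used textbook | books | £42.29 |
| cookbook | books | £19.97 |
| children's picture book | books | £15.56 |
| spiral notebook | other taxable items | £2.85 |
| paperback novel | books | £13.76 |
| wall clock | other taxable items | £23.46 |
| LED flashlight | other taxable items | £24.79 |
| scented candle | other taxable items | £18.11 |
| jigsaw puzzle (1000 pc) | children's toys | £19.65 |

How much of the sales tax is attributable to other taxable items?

Laundry detergent £11.22: other taxable items → 7.5% → £0.8415
Spiral notebook £2.85: other taxable items → 7.5% → £0.21375
Wall clock £23.46: other taxable items → 7.5% → £1.7595
LED flashlight £24.79: other taxable items → 7.5% → £1.85925
Scented candle £18.11: other taxable items → 7.5% → £1.35825
Tax on other taxable items: unrounded sum = £6.03225 → £6.03

£6.03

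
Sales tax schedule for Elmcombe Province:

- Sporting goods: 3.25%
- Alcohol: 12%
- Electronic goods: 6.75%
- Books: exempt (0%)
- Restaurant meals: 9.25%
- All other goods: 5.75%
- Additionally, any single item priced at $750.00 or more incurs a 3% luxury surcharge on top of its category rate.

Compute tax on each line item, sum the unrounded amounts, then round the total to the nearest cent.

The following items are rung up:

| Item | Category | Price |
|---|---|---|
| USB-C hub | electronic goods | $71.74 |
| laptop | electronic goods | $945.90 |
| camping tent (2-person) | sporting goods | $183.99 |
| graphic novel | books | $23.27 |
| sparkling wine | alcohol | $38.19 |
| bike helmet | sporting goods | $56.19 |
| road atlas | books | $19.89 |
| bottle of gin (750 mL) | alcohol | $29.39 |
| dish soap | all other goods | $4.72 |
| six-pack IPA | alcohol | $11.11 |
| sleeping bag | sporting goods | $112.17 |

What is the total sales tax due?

USB-C hub $71.74: electronic goods → 6.75% → $4.84245
Laptop $945.90: electronic goods → 6.75% + 3% surcharge = 9.75% → $92.22525
Camping tent (2-person) $183.99: sporting goods → 3.25% → $5.979675
Graphic novel $23.27: books → 0% → $0.00
Sparkling wine $38.19: alcohol → 12% → $4.5828
Bike helmet $56.19: sporting goods → 3.25% → $1.826175
Road atlas $19.89: books → 0% → $0.00
Bottle of gin (750 mL) $29.39: alcohol → 12% → $3.5268
Dish soap $4.72: all other goods → 5.75% → $0.2714
Six-pack IPA $11.11: alcohol → 12% → $1.3332
Sleeping bag $112.17: sporting goods → 3.25% → $3.645525
Unrounded tax sum = $118.233275 → $118.23

$118.23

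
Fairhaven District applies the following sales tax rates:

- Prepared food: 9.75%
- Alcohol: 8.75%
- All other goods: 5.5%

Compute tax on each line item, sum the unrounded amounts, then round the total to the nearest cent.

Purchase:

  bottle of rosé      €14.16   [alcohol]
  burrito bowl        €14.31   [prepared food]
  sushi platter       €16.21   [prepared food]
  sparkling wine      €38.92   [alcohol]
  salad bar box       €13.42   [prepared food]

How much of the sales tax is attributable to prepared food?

Burrito bowl €14.31: prepared food → 9.75% → €1.395225
Sushi platter €16.21: prepared food → 9.75% → €1.580475
Salad bar box €13.42: prepared food → 9.75% → €1.30845
Tax on prepared food: unrounded sum = €4.28415 → €4.28

€4.28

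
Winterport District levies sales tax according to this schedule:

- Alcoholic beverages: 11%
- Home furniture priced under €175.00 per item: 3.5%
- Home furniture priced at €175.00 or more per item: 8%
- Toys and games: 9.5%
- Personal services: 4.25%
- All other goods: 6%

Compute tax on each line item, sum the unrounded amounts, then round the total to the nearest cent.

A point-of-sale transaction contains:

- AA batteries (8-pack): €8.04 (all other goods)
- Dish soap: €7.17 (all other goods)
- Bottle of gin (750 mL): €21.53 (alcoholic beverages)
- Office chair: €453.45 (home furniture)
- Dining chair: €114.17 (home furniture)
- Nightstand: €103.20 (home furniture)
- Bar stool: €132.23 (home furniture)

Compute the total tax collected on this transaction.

AA batteries (8-pack) €8.04: all other goods → 6% → €0.4824
Dish soap €7.17: all other goods → 6% → €0.4302
Bottle of gin (750 mL) €21.53: alcoholic beverages → 11% → €2.3683
Office chair €453.45: home furniture, €175.00 or more → 8% → €36.276
Dining chair €114.17: home furniture, under €175.00 → 3.5% → €3.99595
Nightstand €103.20: home furniture, under €175.00 → 3.5% → €3.612
Bar stool €132.23: home furniture, under €175.00 → 3.5% → €4.62805
Unrounded tax sum = €51.7929 → €51.79

€51.79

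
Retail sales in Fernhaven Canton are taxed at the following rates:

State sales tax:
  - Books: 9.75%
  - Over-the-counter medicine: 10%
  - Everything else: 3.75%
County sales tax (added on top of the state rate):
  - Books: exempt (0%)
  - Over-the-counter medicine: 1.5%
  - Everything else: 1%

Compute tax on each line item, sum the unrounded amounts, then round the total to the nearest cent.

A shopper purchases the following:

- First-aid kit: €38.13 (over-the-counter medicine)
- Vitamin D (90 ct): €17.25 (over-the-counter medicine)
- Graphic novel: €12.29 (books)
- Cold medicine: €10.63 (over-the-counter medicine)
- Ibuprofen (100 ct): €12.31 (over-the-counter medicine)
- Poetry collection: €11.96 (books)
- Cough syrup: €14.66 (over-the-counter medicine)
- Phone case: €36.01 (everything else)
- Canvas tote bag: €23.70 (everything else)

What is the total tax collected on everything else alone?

€2.84

Phone case €36.01: everything else → 3.75% + 1% county = 4.75% → €1.710475
Canvas tote bag €23.70: everything else → 3.75% + 1% county = 4.75% → €1.12575
Tax on everything else: unrounded sum = €2.836225 → €2.84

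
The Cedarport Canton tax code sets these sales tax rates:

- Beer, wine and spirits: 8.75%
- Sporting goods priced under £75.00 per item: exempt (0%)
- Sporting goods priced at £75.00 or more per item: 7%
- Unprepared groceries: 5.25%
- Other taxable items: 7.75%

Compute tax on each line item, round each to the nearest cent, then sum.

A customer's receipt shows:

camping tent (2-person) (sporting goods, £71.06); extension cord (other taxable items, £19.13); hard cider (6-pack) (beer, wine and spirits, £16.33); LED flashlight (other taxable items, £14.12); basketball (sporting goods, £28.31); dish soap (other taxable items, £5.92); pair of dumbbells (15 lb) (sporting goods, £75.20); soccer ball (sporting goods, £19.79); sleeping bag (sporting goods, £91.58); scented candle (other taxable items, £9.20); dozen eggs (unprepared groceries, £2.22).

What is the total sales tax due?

£16.96

Camping tent (2-person) £71.06: sporting goods, under £75.00 → 0% → £0.00
Extension cord £19.13: other taxable items → 7.75% → £1.48
Hard cider (6-pack) £16.33: beer, wine and spirits → 8.75% → £1.43
LED flashlight £14.12: other taxable items → 7.75% → £1.09
Basketball £28.31: sporting goods, under £75.00 → 0% → £0.00
Dish soap £5.92: other taxable items → 7.75% → £0.46
Pair of dumbbells (15 lb) £75.20: sporting goods, £75.00 or more → 7% → £5.26
Soccer ball £19.79: sporting goods, under £75.00 → 0% → £0.00
Sleeping bag £91.58: sporting goods, £75.00 or more → 7% → £6.41
Scented candle £9.20: other taxable items → 7.75% → £0.71
Dozen eggs £2.22: unprepared groceries → 5.25% → £0.12
Total tax = £1.48 + £1.43 + £1.09 + £0.46 + £5.26 + £6.41 + £0.71 + £0.12 = £16.96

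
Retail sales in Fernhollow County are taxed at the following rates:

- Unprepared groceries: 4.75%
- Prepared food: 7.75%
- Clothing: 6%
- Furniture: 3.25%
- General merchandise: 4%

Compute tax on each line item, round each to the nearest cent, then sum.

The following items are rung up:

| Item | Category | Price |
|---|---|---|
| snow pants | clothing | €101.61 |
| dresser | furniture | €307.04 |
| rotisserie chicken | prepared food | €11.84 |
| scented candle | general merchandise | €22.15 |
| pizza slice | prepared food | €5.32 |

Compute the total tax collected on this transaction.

Snow pants €101.61: clothing → 6% → €6.10
Dresser €307.04: furniture → 3.25% → €9.98
Rotisserie chicken €11.84: prepared food → 7.75% → €0.92
Scented candle €22.15: general merchandise → 4% → €0.89
Pizza slice €5.32: prepared food → 7.75% → €0.41
Total tax = €6.10 + €9.98 + €0.92 + €0.89 + €0.41 = €18.30

€18.30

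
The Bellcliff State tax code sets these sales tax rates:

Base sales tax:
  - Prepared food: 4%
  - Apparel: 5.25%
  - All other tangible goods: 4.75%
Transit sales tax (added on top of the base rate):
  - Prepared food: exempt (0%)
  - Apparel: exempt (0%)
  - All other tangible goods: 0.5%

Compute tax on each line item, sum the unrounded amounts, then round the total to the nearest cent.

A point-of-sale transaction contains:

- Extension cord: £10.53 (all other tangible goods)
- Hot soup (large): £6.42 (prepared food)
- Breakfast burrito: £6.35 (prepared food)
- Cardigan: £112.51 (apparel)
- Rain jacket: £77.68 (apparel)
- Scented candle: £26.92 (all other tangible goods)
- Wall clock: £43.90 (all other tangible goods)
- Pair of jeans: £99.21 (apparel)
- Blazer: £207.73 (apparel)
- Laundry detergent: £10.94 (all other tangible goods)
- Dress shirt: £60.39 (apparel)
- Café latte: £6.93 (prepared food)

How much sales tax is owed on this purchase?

Extension cord £10.53: all other tangible goods → 4.75% + 0.5% transit = 5.25% → £0.552825
Hot soup (large) £6.42: prepared food → 4% + 0% transit = 4% → £0.2568
Breakfast burrito £6.35: prepared food → 4% + 0% transit = 4% → £0.254
Cardigan £112.51: apparel → 5.25% + 0% transit = 5.25% → £5.906775
Rain jacket £77.68: apparel → 5.25% + 0% transit = 5.25% → £4.0782
Scented candle £26.92: all other tangible goods → 4.75% + 0.5% transit = 5.25% → £1.4133
Wall clock £43.90: all other tangible goods → 4.75% + 0.5% transit = 5.25% → £2.30475
Pair of jeans £99.21: apparel → 5.25% + 0% transit = 5.25% → £5.208525
Blazer £207.73: apparel → 5.25% + 0% transit = 5.25% → £10.905825
Laundry detergent £10.94: all other tangible goods → 4.75% + 0.5% transit = 5.25% → £0.57435
Dress shirt £60.39: apparel → 5.25% + 0% transit = 5.25% → £3.170475
Café latte £6.93: prepared food → 4% + 0% transit = 4% → £0.2772
Unrounded tax sum = £34.903025 → £34.90

£34.90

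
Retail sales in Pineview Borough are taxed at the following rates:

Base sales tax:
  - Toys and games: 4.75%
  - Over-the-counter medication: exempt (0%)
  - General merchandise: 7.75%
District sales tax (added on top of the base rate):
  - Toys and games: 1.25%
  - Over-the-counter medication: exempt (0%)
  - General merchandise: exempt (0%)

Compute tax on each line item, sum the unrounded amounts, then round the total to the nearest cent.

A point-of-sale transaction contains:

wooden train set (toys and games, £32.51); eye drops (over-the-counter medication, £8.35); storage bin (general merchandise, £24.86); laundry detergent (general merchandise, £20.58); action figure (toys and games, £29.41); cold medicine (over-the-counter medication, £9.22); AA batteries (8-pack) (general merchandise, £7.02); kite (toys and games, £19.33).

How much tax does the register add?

Wooden train set £32.51: toys and games → 4.75% + 1.25% district = 6% → £1.9506
Eye drops £8.35: over-the-counter medication → 0% + 0% district = 0% → £0.00
Storage bin £24.86: general merchandise → 7.75% + 0% district = 7.75% → £1.92665
Laundry detergent £20.58: general merchandise → 7.75% + 0% district = 7.75% → £1.59495
Action figure £29.41: toys and games → 4.75% + 1.25% district = 6% → £1.7646
Cold medicine £9.22: over-the-counter medication → 0% + 0% district = 0% → £0.00
AA batteries (8-pack) £7.02: general merchandise → 7.75% + 0% district = 7.75% → £0.54405
Kite £19.33: toys and games → 4.75% + 1.25% district = 6% → £1.1598
Unrounded tax sum = £8.94065 → £8.94

£8.94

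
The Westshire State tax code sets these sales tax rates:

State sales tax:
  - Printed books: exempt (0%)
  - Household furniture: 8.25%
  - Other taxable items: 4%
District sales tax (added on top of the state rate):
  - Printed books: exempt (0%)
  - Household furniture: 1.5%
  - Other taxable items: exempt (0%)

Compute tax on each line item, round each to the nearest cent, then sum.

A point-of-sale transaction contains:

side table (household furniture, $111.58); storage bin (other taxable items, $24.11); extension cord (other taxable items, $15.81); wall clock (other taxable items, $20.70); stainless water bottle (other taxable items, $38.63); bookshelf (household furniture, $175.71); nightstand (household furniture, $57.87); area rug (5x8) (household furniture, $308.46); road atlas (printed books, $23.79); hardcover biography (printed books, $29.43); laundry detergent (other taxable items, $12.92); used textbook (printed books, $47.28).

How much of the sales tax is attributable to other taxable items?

Storage bin $24.11: other taxable items → 4% + 0% district = 4% → $0.96
Extension cord $15.81: other taxable items → 4% + 0% district = 4% → $0.63
Wall clock $20.70: other taxable items → 4% + 0% district = 4% → $0.83
Stainless water bottle $38.63: other taxable items → 4% + 0% district = 4% → $1.55
Laundry detergent $12.92: other taxable items → 4% + 0% district = 4% → $0.52
Tax on other taxable items = $0.96 + $0.63 + $0.83 + $1.55 + $0.52 = $4.49

$4.49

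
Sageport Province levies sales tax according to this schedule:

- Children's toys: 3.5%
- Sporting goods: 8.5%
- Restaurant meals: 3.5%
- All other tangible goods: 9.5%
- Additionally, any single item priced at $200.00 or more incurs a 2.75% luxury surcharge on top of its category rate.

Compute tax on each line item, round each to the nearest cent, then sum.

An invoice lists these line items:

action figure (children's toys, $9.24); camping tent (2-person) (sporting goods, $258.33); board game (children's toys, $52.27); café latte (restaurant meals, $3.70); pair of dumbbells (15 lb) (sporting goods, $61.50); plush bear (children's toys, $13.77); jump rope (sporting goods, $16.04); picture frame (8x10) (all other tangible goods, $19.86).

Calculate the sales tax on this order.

$40.30

Action figure $9.24: children's toys → 3.5% → $0.32
Camping tent (2-person) $258.33: sporting goods → 8.5% + 2.75% surcharge = 11.25% → $29.06
Board game $52.27: children's toys → 3.5% → $1.83
Café latte $3.70: restaurant meals → 3.5% → $0.13
Pair of dumbbells (15 lb) $61.50: sporting goods → 8.5% → $5.23
Plush bear $13.77: children's toys → 3.5% → $0.48
Jump rope $16.04: sporting goods → 8.5% → $1.36
Picture frame (8x10) $19.86: all other tangible goods → 9.5% → $1.89
Total tax = $0.32 + $29.06 + $1.83 + $0.13 + $5.23 + $0.48 + $1.36 + $1.89 = $40.30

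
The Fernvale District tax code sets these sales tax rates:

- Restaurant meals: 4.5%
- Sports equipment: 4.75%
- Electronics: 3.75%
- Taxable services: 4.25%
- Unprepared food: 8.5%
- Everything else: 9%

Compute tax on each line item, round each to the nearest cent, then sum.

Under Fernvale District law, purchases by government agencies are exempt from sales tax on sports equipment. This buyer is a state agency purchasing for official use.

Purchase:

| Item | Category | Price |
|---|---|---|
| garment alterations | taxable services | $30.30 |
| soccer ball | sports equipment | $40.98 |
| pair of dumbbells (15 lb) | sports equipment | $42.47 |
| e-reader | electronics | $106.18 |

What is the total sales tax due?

$5.27

Garment alterations $30.30: taxable services → 4.25% → $1.29
Soccer ball $40.98: sports equipment, buyer-exempt → 0% → $0.00
Pair of dumbbells (15 lb) $42.47: sports equipment, buyer-exempt → 0% → $0.00
E-reader $106.18: electronics → 3.75% → $3.98
Total tax = $1.29 + $3.98 = $5.27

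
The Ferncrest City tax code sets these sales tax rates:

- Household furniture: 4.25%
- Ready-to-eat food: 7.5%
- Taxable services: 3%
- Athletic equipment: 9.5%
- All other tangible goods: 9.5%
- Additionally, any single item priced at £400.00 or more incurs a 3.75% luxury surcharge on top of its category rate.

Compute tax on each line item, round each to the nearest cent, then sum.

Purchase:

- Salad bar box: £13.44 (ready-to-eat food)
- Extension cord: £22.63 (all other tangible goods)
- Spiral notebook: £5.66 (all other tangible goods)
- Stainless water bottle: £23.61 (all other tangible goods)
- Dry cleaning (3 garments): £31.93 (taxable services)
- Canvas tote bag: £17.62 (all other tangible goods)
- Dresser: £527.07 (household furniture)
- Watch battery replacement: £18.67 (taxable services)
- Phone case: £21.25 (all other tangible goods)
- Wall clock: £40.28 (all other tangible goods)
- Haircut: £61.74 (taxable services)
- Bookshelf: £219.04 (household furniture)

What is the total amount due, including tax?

Salad bar box £13.44: ready-to-eat food → 7.5% → £1.01
Extension cord £22.63: all other tangible goods → 9.5% → £2.15
Spiral notebook £5.66: all other tangible goods → 9.5% → £0.54
Stainless water bottle £23.61: all other tangible goods → 9.5% → £2.24
Dry cleaning (3 garments) £31.93: taxable services → 3% → £0.96
Canvas tote bag £17.62: all other tangible goods → 9.5% → £1.67
Dresser £527.07: household furniture → 4.25% + 3.75% surcharge = 8% → £42.17
Watch battery replacement £18.67: taxable services → 3% → £0.56
Phone case £21.25: all other tangible goods → 9.5% → £2.02
Wall clock £40.28: all other tangible goods → 9.5% → £3.83
Haircut £61.74: taxable services → 3% → £1.85
Bookshelf £219.04: household furniture → 4.25% → £9.31
Subtotal = £1002.94; tax = £68.31; total due = £1071.25

£1071.25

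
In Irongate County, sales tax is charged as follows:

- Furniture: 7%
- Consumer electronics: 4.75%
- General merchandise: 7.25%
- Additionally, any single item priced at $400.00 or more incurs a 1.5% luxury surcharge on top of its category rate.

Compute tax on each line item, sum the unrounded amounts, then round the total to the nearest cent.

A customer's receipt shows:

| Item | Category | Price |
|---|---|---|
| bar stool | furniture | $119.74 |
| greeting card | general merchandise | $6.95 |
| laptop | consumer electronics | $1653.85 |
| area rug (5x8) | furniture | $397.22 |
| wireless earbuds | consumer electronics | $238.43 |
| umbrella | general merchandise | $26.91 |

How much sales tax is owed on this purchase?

Bar stool $119.74: furniture → 7% → $8.3818
Greeting card $6.95: general merchandise → 7.25% → $0.503875
Laptop $1653.85: consumer electronics → 4.75% + 1.5% surcharge = 6.25% → $103.365625
Area rug (5x8) $397.22: furniture → 7% → $27.8054
Wireless earbuds $238.43: consumer electronics → 4.75% → $11.325425
Umbrella $26.91: general merchandise → 7.25% → $1.950975
Unrounded tax sum = $153.3331 → $153.33

$153.33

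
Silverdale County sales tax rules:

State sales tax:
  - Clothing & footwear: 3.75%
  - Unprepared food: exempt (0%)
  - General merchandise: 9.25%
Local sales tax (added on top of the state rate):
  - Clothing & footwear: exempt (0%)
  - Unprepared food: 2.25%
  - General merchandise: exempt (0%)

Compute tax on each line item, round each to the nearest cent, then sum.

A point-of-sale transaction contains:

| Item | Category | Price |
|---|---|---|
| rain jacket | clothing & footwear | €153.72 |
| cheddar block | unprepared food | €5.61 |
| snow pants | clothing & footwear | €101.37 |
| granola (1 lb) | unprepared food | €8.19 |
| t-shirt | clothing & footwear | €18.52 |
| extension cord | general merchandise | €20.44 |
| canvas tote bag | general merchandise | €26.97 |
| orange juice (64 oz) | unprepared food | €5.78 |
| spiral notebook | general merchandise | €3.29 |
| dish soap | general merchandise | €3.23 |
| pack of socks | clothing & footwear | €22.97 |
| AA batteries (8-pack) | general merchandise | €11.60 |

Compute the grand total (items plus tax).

€399.29

Rain jacket €153.72: clothing & footwear → 3.75% + 0% local = 3.75% → €5.76
Cheddar block €5.61: unprepared food → 0% + 2.25% local = 2.25% → €0.13
Snow pants €101.37: clothing & footwear → 3.75% + 0% local = 3.75% → €3.80
Granola (1 lb) €8.19: unprepared food → 0% + 2.25% local = 2.25% → €0.18
T-shirt €18.52: clothing & footwear → 3.75% + 0% local = 3.75% → €0.69
Extension cord €20.44: general merchandise → 9.25% + 0% local = 9.25% → €1.89
Canvas tote bag €26.97: general merchandise → 9.25% + 0% local = 9.25% → €2.49
Orange juice (64 oz) €5.78: unprepared food → 0% + 2.25% local = 2.25% → €0.13
Spiral notebook €3.29: general merchandise → 9.25% + 0% local = 9.25% → €0.30
Dish soap €3.23: general merchandise → 9.25% + 0% local = 9.25% → €0.30
Pack of socks €22.97: clothing & footwear → 3.75% + 0% local = 3.75% → €0.86
AA batteries (8-pack) €11.60: general merchandise → 9.25% + 0% local = 9.25% → €1.07
Subtotal = €381.69; tax = €17.60; total due = €399.29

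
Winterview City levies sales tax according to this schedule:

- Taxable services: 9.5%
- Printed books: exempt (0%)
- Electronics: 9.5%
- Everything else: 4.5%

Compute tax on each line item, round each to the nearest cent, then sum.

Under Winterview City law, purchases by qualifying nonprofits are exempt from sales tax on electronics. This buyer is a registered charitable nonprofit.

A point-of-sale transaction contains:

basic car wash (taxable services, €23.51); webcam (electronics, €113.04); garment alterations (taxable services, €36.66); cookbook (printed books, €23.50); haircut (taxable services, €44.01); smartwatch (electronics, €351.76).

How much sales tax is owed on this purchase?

Basic car wash €23.51: taxable services → 9.5% → €2.23
Webcam €113.04: electronics, buyer-exempt → 0% → €0.00
Garment alterations €36.66: taxable services → 9.5% → €3.48
Cookbook €23.50: printed books → 0% → €0.00
Haircut €44.01: taxable services → 9.5% → €4.18
Smartwatch €351.76: electronics, buyer-exempt → 0% → €0.00
Total tax = €2.23 + €3.48 + €4.18 = €9.89

€9.89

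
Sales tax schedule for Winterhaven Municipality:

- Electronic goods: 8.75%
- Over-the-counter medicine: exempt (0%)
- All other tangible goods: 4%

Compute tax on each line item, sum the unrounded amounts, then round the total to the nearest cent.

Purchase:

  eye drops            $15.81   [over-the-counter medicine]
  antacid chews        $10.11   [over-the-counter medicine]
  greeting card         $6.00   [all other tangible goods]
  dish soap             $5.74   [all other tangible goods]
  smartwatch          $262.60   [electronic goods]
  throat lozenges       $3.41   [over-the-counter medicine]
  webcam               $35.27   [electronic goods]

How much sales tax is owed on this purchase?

Eye drops $15.81: over-the-counter medicine → 0% → $0.00
Antacid chews $10.11: over-the-counter medicine → 0% → $0.00
Greeting card $6.00: all other tangible goods → 4% → $0.24
Dish soap $5.74: all other tangible goods → 4% → $0.2296
Smartwatch $262.60: electronic goods → 8.75% → $22.9775
Throat lozenges $3.41: over-the-counter medicine → 0% → $0.00
Webcam $35.27: electronic goods → 8.75% → $3.086125
Unrounded tax sum = $26.533225 → $26.53

$26.53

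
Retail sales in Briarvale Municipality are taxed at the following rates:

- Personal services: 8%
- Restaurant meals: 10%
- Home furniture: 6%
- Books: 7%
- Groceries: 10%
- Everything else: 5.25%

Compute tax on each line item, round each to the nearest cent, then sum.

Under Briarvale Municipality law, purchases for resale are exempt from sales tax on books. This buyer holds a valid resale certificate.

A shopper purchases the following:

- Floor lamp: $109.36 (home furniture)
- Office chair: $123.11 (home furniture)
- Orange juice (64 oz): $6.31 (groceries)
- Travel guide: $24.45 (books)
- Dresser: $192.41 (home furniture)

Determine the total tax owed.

$26.12

Floor lamp $109.36: home furniture → 6% → $6.56
Office chair $123.11: home furniture → 6% → $7.39
Orange juice (64 oz) $6.31: groceries → 10% → $0.63
Travel guide $24.45: books, buyer-exempt → 0% → $0.00
Dresser $192.41: home furniture → 6% → $11.54
Total tax = $6.56 + $7.39 + $0.63 + $11.54 = $26.12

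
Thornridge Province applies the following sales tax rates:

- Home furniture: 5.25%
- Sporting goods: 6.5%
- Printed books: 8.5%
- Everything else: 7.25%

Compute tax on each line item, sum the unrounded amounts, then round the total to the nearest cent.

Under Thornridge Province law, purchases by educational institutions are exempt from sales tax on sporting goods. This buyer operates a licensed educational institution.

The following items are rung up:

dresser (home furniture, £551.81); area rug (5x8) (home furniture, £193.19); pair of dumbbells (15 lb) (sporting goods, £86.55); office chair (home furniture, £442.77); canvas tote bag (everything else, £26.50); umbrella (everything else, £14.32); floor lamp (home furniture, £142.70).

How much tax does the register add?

£72.81

Dresser £551.81: home furniture → 5.25% → £28.970025
Area rug (5x8) £193.19: home furniture → 5.25% → £10.142475
Pair of dumbbells (15 lb) £86.55: sporting goods, buyer-exempt → 0% → £0.00
Office chair £442.77: home furniture → 5.25% → £23.245425
Canvas tote bag £26.50: everything else → 7.25% → £1.92125
Umbrella £14.32: everything else → 7.25% → £1.0382
Floor lamp £142.70: home furniture → 5.25% → £7.49175
Unrounded tax sum = £72.809125 → £72.81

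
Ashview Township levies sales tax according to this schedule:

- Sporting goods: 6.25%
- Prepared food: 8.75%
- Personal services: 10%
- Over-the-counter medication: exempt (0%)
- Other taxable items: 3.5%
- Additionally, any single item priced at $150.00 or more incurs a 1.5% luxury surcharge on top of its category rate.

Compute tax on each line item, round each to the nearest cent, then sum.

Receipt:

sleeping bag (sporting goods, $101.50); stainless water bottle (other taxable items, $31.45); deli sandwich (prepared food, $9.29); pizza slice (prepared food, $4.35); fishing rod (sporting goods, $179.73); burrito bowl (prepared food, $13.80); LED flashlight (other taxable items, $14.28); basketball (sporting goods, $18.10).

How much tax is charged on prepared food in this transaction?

$2.40

Deli sandwich $9.29: prepared food → 8.75% → $0.81
Pizza slice $4.35: prepared food → 8.75% → $0.38
Burrito bowl $13.80: prepared food → 8.75% → $1.21
Tax on prepared food = $0.81 + $0.38 + $1.21 = $2.40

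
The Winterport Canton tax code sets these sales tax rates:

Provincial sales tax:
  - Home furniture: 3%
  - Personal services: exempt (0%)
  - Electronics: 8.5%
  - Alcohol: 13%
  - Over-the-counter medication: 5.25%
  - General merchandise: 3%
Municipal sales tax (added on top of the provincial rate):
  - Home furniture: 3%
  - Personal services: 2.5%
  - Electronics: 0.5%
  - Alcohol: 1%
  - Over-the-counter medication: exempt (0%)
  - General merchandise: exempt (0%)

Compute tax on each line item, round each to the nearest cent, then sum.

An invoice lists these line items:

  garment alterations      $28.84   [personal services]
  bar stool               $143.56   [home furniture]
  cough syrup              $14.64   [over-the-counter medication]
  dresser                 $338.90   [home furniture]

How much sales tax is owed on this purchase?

Garment alterations $28.84: personal services → 0% + 2.5% municipal = 2.5% → $0.72
Bar stool $143.56: home furniture → 3% + 3% municipal = 6% → $8.61
Cough syrup $14.64: over-the-counter medication → 5.25% + 0% municipal = 5.25% → $0.77
Dresser $338.90: home furniture → 3% + 3% municipal = 6% → $20.33
Total tax = $0.72 + $8.61 + $0.77 + $20.33 = $30.43

$30.43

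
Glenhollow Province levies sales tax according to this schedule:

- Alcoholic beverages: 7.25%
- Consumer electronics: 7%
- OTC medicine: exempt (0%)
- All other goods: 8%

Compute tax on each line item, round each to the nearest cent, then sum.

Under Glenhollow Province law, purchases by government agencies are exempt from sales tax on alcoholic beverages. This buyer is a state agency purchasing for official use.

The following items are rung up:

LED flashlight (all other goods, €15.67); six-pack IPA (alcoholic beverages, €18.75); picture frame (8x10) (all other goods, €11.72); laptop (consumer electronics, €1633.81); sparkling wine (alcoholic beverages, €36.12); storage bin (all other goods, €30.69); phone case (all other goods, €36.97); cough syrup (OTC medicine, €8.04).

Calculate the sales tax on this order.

€121.98

LED flashlight €15.67: all other goods → 8% → €1.25
Six-pack IPA €18.75: alcoholic beverages, buyer-exempt → 0% → €0.00
Picture frame (8x10) €11.72: all other goods → 8% → €0.94
Laptop €1633.81: consumer electronics → 7% → €114.37
Sparkling wine €36.12: alcoholic beverages, buyer-exempt → 0% → €0.00
Storage bin €30.69: all other goods → 8% → €2.46
Phone case €36.97: all other goods → 8% → €2.96
Cough syrup €8.04: OTC medicine → 0% → €0.00
Total tax = €1.25 + €0.94 + €114.37 + €2.46 + €2.96 = €121.98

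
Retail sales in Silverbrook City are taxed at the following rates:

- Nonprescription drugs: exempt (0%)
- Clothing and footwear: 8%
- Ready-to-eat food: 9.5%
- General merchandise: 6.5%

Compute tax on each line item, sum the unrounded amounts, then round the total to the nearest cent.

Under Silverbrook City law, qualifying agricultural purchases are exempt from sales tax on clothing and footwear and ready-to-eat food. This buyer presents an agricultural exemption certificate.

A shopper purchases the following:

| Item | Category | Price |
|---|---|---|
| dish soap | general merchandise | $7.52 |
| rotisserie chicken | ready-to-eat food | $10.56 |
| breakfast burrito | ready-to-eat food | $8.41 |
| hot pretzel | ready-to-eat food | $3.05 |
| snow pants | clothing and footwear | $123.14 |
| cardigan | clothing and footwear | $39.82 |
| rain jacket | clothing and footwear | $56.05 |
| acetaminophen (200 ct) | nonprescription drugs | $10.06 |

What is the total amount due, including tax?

Dish soap $7.52: general merchandise → 6.5% → $0.4888
Rotisserie chicken $10.56: ready-to-eat food, buyer-exempt → 0% → $0.00
Breakfast burrito $8.41: ready-to-eat food, buyer-exempt → 0% → $0.00
Hot pretzel $3.05: ready-to-eat food, buyer-exempt → 0% → $0.00
Snow pants $123.14: clothing and footwear, buyer-exempt → 0% → $0.00
Cardigan $39.82: clothing and footwear, buyer-exempt → 0% → $0.00
Rain jacket $56.05: clothing and footwear, buyer-exempt → 0% → $0.00
Acetaminophen (200 ct) $10.06: nonprescription drugs → 0% → $0.00
Subtotal = $258.61; unrounded tax = $0.4888 → $0.49; total due = $259.10

$259.10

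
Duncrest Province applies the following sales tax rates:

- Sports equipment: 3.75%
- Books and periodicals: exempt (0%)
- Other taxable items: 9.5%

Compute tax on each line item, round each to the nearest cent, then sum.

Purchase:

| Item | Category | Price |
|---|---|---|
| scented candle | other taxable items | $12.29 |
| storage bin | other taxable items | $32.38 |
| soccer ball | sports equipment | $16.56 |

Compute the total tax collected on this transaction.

Scented candle $12.29: other taxable items → 9.5% → $1.17
Storage bin $32.38: other taxable items → 9.5% → $3.08
Soccer ball $16.56: sports equipment → 3.75% → $0.62
Total tax = $1.17 + $3.08 + $0.62 = $4.87

$4.87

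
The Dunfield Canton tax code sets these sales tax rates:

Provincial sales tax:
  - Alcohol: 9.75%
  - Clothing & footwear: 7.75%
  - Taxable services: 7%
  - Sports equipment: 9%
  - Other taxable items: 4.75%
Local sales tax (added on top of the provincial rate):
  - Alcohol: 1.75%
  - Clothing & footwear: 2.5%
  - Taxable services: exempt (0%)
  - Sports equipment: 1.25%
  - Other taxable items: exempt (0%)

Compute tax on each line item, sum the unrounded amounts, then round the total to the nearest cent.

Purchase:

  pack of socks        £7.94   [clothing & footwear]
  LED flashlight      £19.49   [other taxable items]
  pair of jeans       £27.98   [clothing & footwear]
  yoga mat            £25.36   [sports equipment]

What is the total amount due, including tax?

£87.98

Pack of socks £7.94: clothing & footwear → 7.75% + 2.5% local = 10.25% → £0.81385
LED flashlight £19.49: other taxable items → 4.75% + 0% local = 4.75% → £0.925775
Pair of jeans £27.98: clothing & footwear → 7.75% + 2.5% local = 10.25% → £2.86795
Yoga mat £25.36: sports equipment → 9% + 1.25% local = 10.25% → £2.5994
Subtotal = £80.77; unrounded tax = £7.206975 → £7.21; total due = £87.98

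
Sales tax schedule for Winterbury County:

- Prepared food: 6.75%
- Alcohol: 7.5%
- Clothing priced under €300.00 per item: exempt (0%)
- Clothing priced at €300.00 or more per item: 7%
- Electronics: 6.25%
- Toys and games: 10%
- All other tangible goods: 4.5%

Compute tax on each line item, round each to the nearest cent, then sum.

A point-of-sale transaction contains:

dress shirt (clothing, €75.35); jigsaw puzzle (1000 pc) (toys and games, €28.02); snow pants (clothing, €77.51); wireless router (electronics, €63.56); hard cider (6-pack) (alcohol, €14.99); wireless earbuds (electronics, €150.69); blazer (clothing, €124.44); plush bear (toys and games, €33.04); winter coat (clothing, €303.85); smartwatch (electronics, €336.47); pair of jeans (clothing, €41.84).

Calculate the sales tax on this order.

€62.91

Dress shirt €75.35: clothing, under €300.00 → 0% → €0.00
Jigsaw puzzle (1000 pc) €28.02: toys and games → 10% → €2.80
Snow pants €77.51: clothing, under €300.00 → 0% → €0.00
Wireless router €63.56: electronics → 6.25% → €3.97
Hard cider (6-pack) €14.99: alcohol → 7.5% → €1.12
Wireless earbuds €150.69: electronics → 6.25% → €9.42
Blazer €124.44: clothing, under €300.00 → 0% → €0.00
Plush bear €33.04: toys and games → 10% → €3.30
Winter coat €303.85: clothing, €300.00 or more → 7% → €21.27
Smartwatch €336.47: electronics → 6.25% → €21.03
Pair of jeans €41.84: clothing, under €300.00 → 0% → €0.00
Total tax = €2.80 + €3.97 + €1.12 + €9.42 + €3.30 + €21.27 + €21.03 = €62.91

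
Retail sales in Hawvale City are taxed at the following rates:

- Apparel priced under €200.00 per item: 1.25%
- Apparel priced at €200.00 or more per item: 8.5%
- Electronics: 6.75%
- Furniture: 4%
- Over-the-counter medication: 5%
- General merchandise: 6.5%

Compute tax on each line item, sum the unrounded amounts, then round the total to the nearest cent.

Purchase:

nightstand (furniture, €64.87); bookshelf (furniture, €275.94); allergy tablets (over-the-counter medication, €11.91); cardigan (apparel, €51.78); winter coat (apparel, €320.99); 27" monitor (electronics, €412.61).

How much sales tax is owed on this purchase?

Nightstand €64.87: furniture → 4% → €2.5948
Bookshelf €275.94: furniture → 4% → €11.0376
Allergy tablets €11.91: over-the-counter medication → 5% → €0.5955
Cardigan €51.78: apparel, under €200.00 → 1.25% → €0.64725
Winter coat €320.99: apparel, €200.00 or more → 8.5% → €27.28415
27" monitor €412.61: electronics → 6.75% → €27.851175
Unrounded tax sum = €70.010475 → €70.01

€70.01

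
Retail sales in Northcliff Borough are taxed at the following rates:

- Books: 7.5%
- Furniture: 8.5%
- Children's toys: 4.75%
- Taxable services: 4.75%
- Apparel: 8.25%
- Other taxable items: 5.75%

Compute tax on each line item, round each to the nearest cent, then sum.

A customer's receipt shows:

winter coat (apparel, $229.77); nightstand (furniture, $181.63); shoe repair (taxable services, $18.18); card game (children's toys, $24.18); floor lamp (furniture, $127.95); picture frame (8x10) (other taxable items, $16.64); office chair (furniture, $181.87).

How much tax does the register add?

$63.71

Winter coat $229.77: apparel → 8.25% → $18.96
Nightstand $181.63: furniture → 8.5% → $15.44
Shoe repair $18.18: taxable services → 4.75% → $0.86
Card game $24.18: children's toys → 4.75% → $1.15
Floor lamp $127.95: furniture → 8.5% → $10.88
Picture frame (8x10) $16.64: other taxable items → 5.75% → $0.96
Office chair $181.87: furniture → 8.5% → $15.46
Total tax = $18.96 + $15.44 + $0.86 + $1.15 + $10.88 + $0.96 + $15.46 = $63.71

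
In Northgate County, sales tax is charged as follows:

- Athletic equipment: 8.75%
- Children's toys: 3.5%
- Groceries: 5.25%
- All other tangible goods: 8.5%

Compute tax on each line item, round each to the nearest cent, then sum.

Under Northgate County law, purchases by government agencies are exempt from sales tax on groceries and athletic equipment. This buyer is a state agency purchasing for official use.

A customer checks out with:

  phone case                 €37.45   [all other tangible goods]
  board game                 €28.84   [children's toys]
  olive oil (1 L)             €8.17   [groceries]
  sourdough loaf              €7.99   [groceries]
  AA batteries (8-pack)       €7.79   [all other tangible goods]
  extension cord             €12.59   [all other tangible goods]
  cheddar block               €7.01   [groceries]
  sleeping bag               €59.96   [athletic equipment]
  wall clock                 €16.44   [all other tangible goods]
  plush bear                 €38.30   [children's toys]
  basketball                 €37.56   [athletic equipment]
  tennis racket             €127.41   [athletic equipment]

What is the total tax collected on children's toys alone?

€2.35

Board game €28.84: children's toys → 3.5% → €1.01
Plush bear €38.30: children's toys → 3.5% → €1.34
Tax on children's toys = €1.01 + €1.34 = €2.35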